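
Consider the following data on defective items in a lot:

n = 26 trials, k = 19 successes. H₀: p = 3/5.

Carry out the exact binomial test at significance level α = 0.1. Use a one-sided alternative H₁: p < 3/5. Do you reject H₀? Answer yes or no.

Exact binomial: n=26, k=19, p₀=3/5=0.6000
P(X≤19) from Σ C(n,i)·p₀^i·(1−p₀)^(n−i)
p-value (one-sided, H₁ less) = 0.94412
At α=0.1: p ≥ α → fail to reject H₀

reject H₀: no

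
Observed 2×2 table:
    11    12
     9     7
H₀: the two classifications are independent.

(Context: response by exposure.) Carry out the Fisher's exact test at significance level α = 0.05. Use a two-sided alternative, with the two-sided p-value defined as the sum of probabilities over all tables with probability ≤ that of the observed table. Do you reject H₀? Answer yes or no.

Margins: r₁=23, r₂=16, c₁=20, c₂=19, n=39
p_obs = C(23,11)·C(16,9)/C(39,20); sum pmf over tables with pmf ≤ p_obs
p-value (two-sided) = 0.74753
At α=0.05: p ≥ α → fail to reject H₀

reject H₀: no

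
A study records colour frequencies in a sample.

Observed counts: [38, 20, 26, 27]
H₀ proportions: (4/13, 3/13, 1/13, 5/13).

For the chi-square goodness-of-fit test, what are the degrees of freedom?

df = k − 1 = 4 − 1 = 3

degrees of freedom = 3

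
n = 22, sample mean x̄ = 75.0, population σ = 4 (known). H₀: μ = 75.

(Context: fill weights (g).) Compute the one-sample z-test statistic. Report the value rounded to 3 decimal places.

test statistic = 0.000

SE = σ/√n = 4/√22 = 0.8528
z = (x̄−μ₀)/SE = (75.0−75)/0.8528 = 0.0000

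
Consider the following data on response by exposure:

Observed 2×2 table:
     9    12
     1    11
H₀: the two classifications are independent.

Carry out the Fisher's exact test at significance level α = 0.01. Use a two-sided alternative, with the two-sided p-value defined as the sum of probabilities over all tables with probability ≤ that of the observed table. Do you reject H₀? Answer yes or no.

reject H₀: no

Margins: r₁=21, r₂=12, c₁=10, c₂=23, n=33
p_obs = C(21,9)·C(12,1)/C(33,10); sum pmf over tables with pmf ≤ p_obs
p-value (two-sided) = 0.05447
At α=0.01: p ≥ α → fail to reject H₀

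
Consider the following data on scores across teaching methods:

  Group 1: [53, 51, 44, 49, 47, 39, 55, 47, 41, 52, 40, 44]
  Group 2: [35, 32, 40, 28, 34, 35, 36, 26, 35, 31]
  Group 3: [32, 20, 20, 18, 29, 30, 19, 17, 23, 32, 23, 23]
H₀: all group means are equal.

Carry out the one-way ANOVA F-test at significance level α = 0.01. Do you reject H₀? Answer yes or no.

Group means [46.83, 33.20, 23.83], grand mean 34.706
SSB = Σnᵢ(x̄ᵢ−x̄)² = 3206.125; SSW = ΣΣ(x−x̄ᵢ)² = 794.933
MSB = 3206.125/2 = 1603.0627; MSW = 794.933/31 = 25.6430
F = MSB/MSW = 62.5146
df = (2, 31)
p-value (upper-tail) = 0.00000
At α=0.01: p < α → reject H₀

reject H₀: yes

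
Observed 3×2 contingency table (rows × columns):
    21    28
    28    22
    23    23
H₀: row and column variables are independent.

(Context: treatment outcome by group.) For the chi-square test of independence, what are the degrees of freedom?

degrees of freedom = 2

df = (r−1)(c−1) = (3−1)·(2−1) = 2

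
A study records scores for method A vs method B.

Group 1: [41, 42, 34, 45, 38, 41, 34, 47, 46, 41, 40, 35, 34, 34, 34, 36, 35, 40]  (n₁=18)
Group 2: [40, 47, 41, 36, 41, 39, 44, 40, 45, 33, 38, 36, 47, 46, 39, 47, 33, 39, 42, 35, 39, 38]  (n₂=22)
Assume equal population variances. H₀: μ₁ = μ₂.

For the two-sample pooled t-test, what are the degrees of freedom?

degrees of freedom = 38

df = n₁ + n₂ − 2 = 18 + 22 − 2 = 38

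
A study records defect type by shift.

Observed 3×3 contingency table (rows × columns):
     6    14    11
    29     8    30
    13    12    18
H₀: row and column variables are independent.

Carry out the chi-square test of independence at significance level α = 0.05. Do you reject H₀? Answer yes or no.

Row totals [31, 67, 43], col totals [48, 34, 59], n=141
χ² = (6−10.55)²/10.55 + (14−7.48)²/7.48 + (11−12.97)²/12.97 + (29−22.81)²/22.81 + (8−16.16)²/16.16 + (30−28.04)²/28.04 + (13−14.64)²/14.64 + (12−10.37)²/10.37 + (18−17.99)²/17.99 = 14.3352
df = 4
p-value (upper-tail) = 0.00630
At α=0.05: p < α → reject H₀

reject H₀: yes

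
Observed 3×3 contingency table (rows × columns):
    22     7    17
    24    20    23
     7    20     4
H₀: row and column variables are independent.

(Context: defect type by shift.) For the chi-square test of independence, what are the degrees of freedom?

degrees of freedom = 4

df = (r−1)(c−1) = (3−1)·(3−1) = 4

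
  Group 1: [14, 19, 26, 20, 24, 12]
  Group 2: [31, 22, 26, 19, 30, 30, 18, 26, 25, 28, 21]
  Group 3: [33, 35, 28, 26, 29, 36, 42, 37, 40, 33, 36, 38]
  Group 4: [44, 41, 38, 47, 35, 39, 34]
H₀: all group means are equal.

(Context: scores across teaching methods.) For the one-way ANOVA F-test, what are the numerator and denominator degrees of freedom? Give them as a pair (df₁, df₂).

degrees of freedom = [3, 32]

k = 4 groups, N = 36 total
df = (k−1, N−k) = (4−1, 36−4) = (3, 32)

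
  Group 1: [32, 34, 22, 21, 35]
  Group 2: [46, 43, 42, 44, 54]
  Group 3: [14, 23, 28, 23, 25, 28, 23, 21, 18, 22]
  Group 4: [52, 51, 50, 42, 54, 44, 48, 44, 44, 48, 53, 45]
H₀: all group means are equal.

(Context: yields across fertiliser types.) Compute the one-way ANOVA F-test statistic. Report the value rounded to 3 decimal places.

Group means [28.80, 45.80, 22.50, 47.92], grand mean 36.656
SSB = Σnᵢ(x̄ᵢ−x̄)² = 4252.202; SSW = ΣΣ(x−x̄ᵢ)² = 621.017
MSB = 4252.202/3 = 1417.4007; MSW = 621.017/28 = 22.1792
F = MSB/MSW = 63.9069
df = (3, 28)

test statistic = 63.907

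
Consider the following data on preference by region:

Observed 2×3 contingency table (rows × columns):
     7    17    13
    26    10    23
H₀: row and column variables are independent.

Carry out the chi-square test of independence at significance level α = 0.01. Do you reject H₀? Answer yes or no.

Row totals [37, 59], col totals [33, 27, 36], n=96
χ² = (7−12.72)²/12.72 + (17−10.41)²/10.41 + (13−13.88)²/13.88 + (26−20.28)²/20.28 + (10−16.59)²/16.59 + (23−22.12)²/22.12 = 11.0718
df = 2
p-value (upper-tail) = 0.00394
At α=0.01: p < α → reject H₀

reject H₀: yes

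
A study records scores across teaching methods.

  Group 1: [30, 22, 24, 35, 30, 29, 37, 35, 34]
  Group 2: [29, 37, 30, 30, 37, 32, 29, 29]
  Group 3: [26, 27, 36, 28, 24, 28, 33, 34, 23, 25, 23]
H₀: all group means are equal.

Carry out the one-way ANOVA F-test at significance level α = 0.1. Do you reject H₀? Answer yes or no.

Group means [30.67, 31.62, 27.91], grand mean 29.857
SSB = Σnᵢ(x̄ᵢ−x̄)² = 72.644; SSW = ΣΣ(x−x̄ᵢ)² = 500.784
MSB = 72.644/2 = 36.3222; MSW = 500.784/25 = 20.0314
F = MSB/MSW = 1.8133
df = (2, 25)
p-value (upper-tail) = 0.18392
At α=0.1: p ≥ α → fail to reject H₀

reject H₀: no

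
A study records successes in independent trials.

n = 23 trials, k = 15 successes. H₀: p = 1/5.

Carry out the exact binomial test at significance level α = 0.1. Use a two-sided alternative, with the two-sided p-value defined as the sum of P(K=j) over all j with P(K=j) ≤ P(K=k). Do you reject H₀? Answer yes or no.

reject H₀: yes

Exact binomial: n=23, k=15, p₀=1/5=0.2000
P(X=j) = C(n,j)·p₀^j·(1−p₀)^(n−j); p = Σ P(X=j) over j with P(X=j) ≤ P(X=15)
p-value (two-sided) = 0.00000
At α=0.1: p < α → reject H₀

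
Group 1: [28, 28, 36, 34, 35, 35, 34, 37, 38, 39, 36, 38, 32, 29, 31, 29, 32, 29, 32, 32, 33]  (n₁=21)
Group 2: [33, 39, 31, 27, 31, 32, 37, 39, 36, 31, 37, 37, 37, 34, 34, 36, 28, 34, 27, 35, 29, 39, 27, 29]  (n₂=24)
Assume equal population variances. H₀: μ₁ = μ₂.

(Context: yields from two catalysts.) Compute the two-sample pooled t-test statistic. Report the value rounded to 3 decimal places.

x̄₁=33.190, s₁=3.430, n₁=21
x̄₂=33.292, s₂=4.027, n₂=24
s_p² = [20·3.430² + 23·4.027²]/43 = 14.1441
SE = √(s_p²·(1/21+1/24)) = 1.1238
t = (33.190−33.292)/1.1238 = -0.0900
df = 43

test statistic = -0.090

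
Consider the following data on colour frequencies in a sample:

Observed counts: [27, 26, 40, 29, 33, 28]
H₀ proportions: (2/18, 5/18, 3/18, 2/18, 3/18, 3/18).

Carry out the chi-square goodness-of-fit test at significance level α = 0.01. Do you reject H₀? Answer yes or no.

n = 183; E_i = n·p_i = [20.33, 50.83, 30.50, 20.33, 30.50, 30.50]
χ² = (27−20.33)²/20.33 + (26−50.83)²/50.83 + (40−30.50)²/30.50 + (29−20.33)²/20.33 + (33−30.50)²/30.50 + (28−30.50)²/30.50 = 21.3803
df = 5
p-value (upper-tail) = 0.00069
At α=0.01: p < α → reject H₀

reject H₀: yes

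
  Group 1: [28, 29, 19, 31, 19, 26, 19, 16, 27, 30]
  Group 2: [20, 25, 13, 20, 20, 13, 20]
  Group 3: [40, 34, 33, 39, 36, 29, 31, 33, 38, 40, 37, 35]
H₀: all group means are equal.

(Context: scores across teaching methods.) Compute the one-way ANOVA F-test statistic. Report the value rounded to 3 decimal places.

Group means [24.40, 18.71, 35.42], grand mean 27.586
SSB = Σnᵢ(x̄ᵢ−x̄)² = 1388.289; SSW = ΣΣ(x−x̄ᵢ)² = 526.745
MSB = 1388.289/2 = 694.1446; MSW = 526.745/26 = 20.2594
F = MSB/MSW = 34.2628
df = (2, 26)

test statistic = 34.263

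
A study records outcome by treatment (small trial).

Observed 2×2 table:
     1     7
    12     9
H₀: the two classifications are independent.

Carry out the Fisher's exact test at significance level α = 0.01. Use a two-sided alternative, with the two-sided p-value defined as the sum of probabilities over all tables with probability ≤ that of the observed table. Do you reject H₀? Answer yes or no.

reject H₀: no

Margins: r₁=8, r₂=21, c₁=13, c₂=16, n=29
p_obs = C(8,1)·C(21,12)/C(29,13); sum pmf over tables with pmf ≤ p_obs
p-value (two-sided) = 0.04434
At α=0.01: p ≥ α → fail to reject H₀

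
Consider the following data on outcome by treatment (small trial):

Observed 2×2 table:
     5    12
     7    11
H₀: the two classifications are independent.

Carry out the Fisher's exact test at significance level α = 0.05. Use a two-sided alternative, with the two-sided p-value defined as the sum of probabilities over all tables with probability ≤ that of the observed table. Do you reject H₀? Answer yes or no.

Margins: r₁=17, r₂=18, c₁=12, c₂=23, n=35
p_obs = C(17,5)·C(18,7)/C(35,12); sum pmf over tables with pmf ≤ p_obs
p-value (two-sided) = 0.72467
At α=0.05: p ≥ α → fail to reject H₀

reject H₀: no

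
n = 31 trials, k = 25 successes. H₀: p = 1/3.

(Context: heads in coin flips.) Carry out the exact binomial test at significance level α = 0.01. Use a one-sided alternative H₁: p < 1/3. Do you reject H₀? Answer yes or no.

reject H₀: no

Exact binomial: n=31, k=25, p₀=1/3=0.3333
P(X≤25) from Σ C(n,i)·p₀^i·(1−p₀)^(n−i)
p-value (one-sided, H₁ less) = 1.00000
At α=0.01: p ≥ α → fail to reject H₀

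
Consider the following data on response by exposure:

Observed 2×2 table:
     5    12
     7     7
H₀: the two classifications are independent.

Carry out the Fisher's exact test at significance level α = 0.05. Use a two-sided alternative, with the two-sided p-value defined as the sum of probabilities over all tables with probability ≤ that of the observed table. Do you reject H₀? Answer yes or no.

reject H₀: no

Margins: r₁=17, r₂=14, c₁=12, c₂=19, n=31
p_obs = C(17,5)·C(14,7)/C(31,12); sum pmf over tables with pmf ≤ p_obs
p-value (two-sided) = 0.28831
At α=0.05: p ≥ α → fail to reject H₀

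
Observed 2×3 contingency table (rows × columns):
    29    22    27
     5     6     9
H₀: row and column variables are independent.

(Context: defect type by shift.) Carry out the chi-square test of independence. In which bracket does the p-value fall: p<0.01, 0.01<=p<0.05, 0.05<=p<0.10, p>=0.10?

p-value bracket: p>=0.10

Row totals [78, 20], col totals [34, 28, 36], n=98
χ² = (29−27.06)²/27.06 + (22−22.29)²/22.29 + (27−28.65)²/28.65 + (5−6.94)²/6.94 + (6−5.71)²/5.71 + (9−7.35)²/7.35 = 1.1659
df = 2
p-value (upper-tail) = 0.55826
→ bracket: p>=0.10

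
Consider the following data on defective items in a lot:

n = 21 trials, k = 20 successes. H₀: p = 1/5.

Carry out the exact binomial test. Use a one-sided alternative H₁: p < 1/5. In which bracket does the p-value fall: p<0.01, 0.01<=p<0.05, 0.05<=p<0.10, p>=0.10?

Exact binomial: n=21, k=20, p₀=1/5=0.2000
P(X≤20) from Σ C(n,i)·p₀^i·(1−p₀)^(n−i)
p-value (one-sided, H₁ less) = 1.00000
→ bracket: p>=0.10

p-value bracket: p>=0.10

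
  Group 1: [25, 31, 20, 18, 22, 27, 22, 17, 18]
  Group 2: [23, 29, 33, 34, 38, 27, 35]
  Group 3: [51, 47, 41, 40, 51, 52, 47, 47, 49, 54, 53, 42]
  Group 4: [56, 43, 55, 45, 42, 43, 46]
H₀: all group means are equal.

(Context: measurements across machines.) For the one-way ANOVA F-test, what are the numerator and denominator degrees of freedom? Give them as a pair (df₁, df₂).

degrees of freedom = [3, 31]

k = 4 groups, N = 35 total
df = (k−1, N−k) = (4−1, 35−4) = (3, 31)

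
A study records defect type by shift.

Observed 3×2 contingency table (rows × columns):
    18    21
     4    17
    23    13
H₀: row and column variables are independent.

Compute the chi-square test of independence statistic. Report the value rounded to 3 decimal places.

Row totals [39, 21, 36], col totals [45, 51], n=96
χ² = (18−18.28)²/18.28 + (21−20.72)²/20.72 + (4−9.84)²/9.84 + (17−11.16)²/11.16 + (23−16.88)²/16.88 + (13−19.12)²/19.12 = 10.7231
df = 2

test statistic = 10.723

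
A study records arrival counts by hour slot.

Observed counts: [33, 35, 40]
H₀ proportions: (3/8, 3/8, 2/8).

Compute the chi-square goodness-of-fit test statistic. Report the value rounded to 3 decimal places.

n = 108; E_i = n·p_i = [40.50, 40.50, 27.00]
χ² = (33−40.50)²/40.50 + (35−40.50)²/40.50 + (40−27.00)²/27.00 = 8.3951
df = 2

test statistic = 8.395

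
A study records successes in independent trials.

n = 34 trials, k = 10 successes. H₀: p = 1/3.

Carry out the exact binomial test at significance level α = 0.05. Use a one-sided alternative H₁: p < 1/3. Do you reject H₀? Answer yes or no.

reject H₀: no

Exact binomial: n=34, k=10, p₀=1/3=0.3333
P(X≤10) from Σ C(n,i)·p₀^i·(1−p₀)^(n−i)
p-value (one-sided, H₁ less) = 0.38833
At α=0.05: p ≥ α → fail to reject H₀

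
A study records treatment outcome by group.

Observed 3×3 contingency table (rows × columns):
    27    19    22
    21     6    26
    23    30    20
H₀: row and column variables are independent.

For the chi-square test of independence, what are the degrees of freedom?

degrees of freedom = 4

df = (r−1)(c−1) = (3−1)·(3−1) = 4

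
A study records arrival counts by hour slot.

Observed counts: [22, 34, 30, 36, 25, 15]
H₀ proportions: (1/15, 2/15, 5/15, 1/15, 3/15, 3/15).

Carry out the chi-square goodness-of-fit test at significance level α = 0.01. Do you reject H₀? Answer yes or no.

n = 162; E_i = n·p_i = [10.80, 21.60, 54.00, 10.80, 32.40, 32.40]
χ² = (22−10.80)²/10.80 + (34−21.60)²/21.60 + (30−54.00)²/54.00 + (36−10.80)²/10.80 + (25−32.40)²/32.40 + (15−32.40)²/32.40 = 99.2346
df = 5
p-value (upper-tail) = 0.00000
At α=0.01: p < α → reject H₀

reject H₀: yes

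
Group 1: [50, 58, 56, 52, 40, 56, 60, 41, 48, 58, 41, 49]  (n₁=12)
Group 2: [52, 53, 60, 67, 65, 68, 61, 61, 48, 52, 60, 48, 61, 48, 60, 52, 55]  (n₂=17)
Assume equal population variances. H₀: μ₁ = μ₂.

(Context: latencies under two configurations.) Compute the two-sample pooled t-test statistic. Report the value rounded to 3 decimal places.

x̄₁=50.750, s₁=7.162, n₁=12
x̄₂=57.118, s₂=6.604, n₂=17
s_p² = [11·7.162² + 16·6.604²]/27 = 46.7413
SE = √(s_p²·(1/12+1/17)) = 2.5777
t = (50.750−57.118)/2.5777 = -2.4703
df = 27

test statistic = -2.470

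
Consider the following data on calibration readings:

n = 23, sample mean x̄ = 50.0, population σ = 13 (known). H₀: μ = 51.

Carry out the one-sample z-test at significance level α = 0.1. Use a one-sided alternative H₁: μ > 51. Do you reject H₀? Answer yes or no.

SE = σ/√n = 13/√23 = 2.7107
z = (x̄−μ₀)/SE = (50.0−51)/2.7107 = -0.3689
p-value (one-sided, H₁ greater) = 0.64390
At α=0.1: p ≥ α → fail to reject H₀

reject H₀: no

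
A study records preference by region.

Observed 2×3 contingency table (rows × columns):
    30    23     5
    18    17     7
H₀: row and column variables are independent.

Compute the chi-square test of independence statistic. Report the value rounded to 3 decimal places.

Row totals [58, 42], col totals [48, 40, 12], n=100
χ² = (30−27.84)²/27.84 + (23−23.20)²/23.20 + (5−6.96)²/6.96 + (18−20.16)²/20.16 + (17−16.80)²/16.80 + (7−5.04)²/5.04 = 1.7173
df = 2

test statistic = 1.717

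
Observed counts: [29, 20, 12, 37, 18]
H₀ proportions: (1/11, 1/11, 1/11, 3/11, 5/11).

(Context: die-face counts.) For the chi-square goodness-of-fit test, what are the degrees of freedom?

degrees of freedom = 4

df = k − 1 = 5 − 1 = 4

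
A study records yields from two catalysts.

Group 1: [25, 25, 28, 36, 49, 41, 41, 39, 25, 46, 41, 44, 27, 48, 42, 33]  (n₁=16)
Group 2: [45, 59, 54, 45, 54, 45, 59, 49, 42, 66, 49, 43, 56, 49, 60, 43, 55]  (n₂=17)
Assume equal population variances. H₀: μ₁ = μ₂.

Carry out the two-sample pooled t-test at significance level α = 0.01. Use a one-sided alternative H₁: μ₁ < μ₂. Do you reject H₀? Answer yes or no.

x̄₁=36.875, s₁=8.570, n₁=16
x̄₂=51.353, s₂=7.158, n₂=17
s_p² = [15·8.570² + 16·7.158²]/31 = 61.9881
SE = √(s_p²·(1/16+1/17)) = 2.7424
t = (36.875−51.353)/2.7424 = -5.2793
df = 31
p-value (one-sided, H₁ less) = 0.00000
At α=0.01: p < α → reject H₀

reject H₀: yes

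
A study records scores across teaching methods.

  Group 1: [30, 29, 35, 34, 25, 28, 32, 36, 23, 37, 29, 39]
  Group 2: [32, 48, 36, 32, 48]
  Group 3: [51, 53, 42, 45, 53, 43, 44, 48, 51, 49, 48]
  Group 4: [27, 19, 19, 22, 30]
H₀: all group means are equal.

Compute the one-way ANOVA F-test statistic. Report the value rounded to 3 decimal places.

test statistic = 32.291

Group means [31.42, 39.20, 47.91, 23.40], grand mean 36.879
SSB = Σnᵢ(x̄ᵢ−x̄)² = 2631.689; SSW = ΣΣ(x−x̄ᵢ)² = 787.826
MSB = 2631.689/3 = 877.2298; MSW = 787.826/29 = 27.1664
F = MSB/MSW = 32.2910
df = (3, 29)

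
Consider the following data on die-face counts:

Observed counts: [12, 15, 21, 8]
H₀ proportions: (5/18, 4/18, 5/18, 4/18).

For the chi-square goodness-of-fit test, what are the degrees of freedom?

df = k − 1 = 4 − 1 = 3

degrees of freedom = 3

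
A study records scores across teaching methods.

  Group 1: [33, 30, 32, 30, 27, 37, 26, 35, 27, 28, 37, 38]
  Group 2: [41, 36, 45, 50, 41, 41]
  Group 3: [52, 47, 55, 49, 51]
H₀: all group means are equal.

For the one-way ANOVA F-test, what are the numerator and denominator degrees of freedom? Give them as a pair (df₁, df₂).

k = 3 groups, N = 23 total
df = (k−1, N−k) = (3−1, 23−3) = (2, 20)

degrees of freedom = [2, 20]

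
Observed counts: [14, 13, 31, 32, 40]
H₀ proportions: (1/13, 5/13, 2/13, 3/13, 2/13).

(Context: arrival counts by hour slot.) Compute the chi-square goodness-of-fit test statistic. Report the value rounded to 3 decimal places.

n = 130; E_i = n·p_i = [10.00, 50.00, 20.00, 30.00, 20.00]
χ² = (14−10.00)²/10.00 + (13−50.00)²/50.00 + (31−20.00)²/20.00 + (32−30.00)²/30.00 + (40−20.00)²/20.00 = 55.1633
df = 4

test statistic = 55.163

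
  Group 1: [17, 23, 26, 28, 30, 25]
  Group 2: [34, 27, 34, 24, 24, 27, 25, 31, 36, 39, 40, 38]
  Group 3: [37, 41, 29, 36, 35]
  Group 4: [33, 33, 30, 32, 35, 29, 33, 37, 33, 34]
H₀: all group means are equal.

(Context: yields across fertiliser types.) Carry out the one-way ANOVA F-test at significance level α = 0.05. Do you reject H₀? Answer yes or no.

reject H₀: yes

Group means [24.83, 31.58, 35.60, 32.90], grand mean 31.364
SSB = Σnᵢ(x̄ᵢ−x̄)² = 369.786; SSW = ΣΣ(x−x̄ᵢ)² = 623.850
MSB = 369.786/3 = 123.2621; MSW = 623.850/29 = 21.5121
F = MSB/MSW = 5.7299
df = (3, 29)
p-value (upper-tail) = 0.00331
At α=0.05: p < α → reject H₀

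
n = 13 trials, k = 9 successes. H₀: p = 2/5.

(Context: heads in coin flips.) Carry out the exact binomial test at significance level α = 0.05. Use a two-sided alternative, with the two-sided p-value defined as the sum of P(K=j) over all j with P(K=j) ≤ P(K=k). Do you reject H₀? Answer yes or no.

reject H₀: yes

Exact binomial: n=13, k=9, p₀=2/5=0.4000
P(X=j) = C(n,j)·p₀^j·(1−p₀)^(n−j); p = Σ P(X=j) over j with P(X=j) ≤ P(X=9)
p-value (two-sided) = 0.04471
At α=0.05: p < α → reject H₀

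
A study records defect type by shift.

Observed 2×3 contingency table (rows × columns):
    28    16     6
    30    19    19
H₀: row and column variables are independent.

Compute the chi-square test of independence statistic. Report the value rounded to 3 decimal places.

test statistic = 4.444

Row totals [50, 68], col totals [58, 35, 25], n=118
χ² = (28−24.58)²/24.58 + (16−14.83)²/14.83 + (6−10.59)²/10.59 + (30−33.42)²/33.42 + (19−20.17)²/20.17 + (19−14.41)²/14.41 = 4.4437
df = 2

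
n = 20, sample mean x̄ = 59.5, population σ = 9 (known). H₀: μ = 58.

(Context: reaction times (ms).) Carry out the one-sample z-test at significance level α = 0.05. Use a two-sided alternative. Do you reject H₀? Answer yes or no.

reject H₀: no

SE = σ/√n = 9/√20 = 2.0125
z = (x̄−μ₀)/SE = (59.5−58)/2.0125 = 0.7454
p-value (two-sided) = 0.45606
At α=0.05: p ≥ α → fail to reject H₀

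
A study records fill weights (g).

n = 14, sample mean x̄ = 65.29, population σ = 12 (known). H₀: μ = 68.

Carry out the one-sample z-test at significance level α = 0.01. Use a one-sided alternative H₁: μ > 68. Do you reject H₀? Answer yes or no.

SE = σ/√n = 12/√14 = 3.2071
z = (x̄−μ₀)/SE = (65.29−68)/3.2071 = -0.8450
p-value (one-sided, H₁ greater) = 0.80094
At α=0.01: p ≥ α → fail to reject H₀

reject H₀: no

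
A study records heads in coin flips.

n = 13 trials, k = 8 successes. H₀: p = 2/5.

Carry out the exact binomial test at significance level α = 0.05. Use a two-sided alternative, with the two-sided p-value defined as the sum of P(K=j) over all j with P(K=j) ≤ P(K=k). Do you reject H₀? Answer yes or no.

Exact binomial: n=13, k=8, p₀=2/5=0.4000
P(X=j) = C(n,j)·p₀^j·(1−p₀)^(n−j); p = Σ P(X=j) over j with P(X=j) ≤ P(X=8)
p-value (two-sided) = 0.15557
At α=0.05: p ≥ α → fail to reject H₀

reject H₀: no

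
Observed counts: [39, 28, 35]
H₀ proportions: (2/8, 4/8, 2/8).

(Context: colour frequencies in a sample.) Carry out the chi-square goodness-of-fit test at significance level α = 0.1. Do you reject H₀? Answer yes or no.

n = 102; E_i = n·p_i = [25.50, 51.00, 25.50]
χ² = (39−25.50)²/25.50 + (28−51.00)²/51.00 + (35−25.50)²/25.50 = 21.0588
df = 2
p-value (upper-tail) = 0.00003
At α=0.1: p < α → reject H₀

reject H₀: yes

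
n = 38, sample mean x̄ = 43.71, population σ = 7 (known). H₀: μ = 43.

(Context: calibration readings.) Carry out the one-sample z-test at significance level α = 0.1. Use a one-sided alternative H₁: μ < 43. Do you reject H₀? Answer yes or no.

SE = σ/√n = 7/√38 = 1.1355
z = (x̄−μ₀)/SE = (43.71−43)/1.1355 = 0.6252
p-value (one-sided, H₁ less) = 0.73410
At α=0.1: p ≥ α → fail to reject H₀

reject H₀: no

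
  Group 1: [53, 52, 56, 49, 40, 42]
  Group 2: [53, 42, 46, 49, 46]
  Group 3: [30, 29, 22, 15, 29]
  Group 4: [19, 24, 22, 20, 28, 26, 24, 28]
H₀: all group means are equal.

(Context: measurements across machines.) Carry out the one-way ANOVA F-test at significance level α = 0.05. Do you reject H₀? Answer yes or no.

Group means [48.67, 47.20, 25.00, 23.88], grand mean 35.167
SSB = Σnᵢ(x̄ᵢ−x̄)² = 3354.325; SSW = ΣΣ(x−x̄ᵢ)² = 517.008
MSB = 3354.325/3 = 1118.1083; MSW = 517.008/20 = 25.8504
F = MSB/MSW = 43.2530
df = (3, 20)
p-value (upper-tail) = 0.00000
At α=0.05: p < α → reject H₀

reject H₀: yes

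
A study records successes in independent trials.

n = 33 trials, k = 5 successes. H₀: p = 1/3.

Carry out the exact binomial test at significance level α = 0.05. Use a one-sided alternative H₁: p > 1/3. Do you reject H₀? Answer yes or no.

reject H₀: no

Exact binomial: n=33, k=5, p₀=1/3=0.3333
P(X≥5) from Σ C(n,i)·p₀^i·(1−p₀)^(n−i)
p-value (one-sided, H₁ greater) = 0.99476
At α=0.05: p ≥ α → fail to reject H₀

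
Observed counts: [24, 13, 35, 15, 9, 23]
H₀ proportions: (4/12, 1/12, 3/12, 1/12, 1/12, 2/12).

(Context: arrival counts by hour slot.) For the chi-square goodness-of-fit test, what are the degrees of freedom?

degrees of freedom = 5

df = k − 1 = 6 − 1 = 5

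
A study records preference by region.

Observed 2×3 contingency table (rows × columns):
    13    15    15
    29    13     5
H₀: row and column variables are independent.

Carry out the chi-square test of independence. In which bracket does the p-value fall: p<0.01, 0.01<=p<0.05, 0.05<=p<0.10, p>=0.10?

p-value bracket: p<0.01

Row totals [43, 47], col totals [42, 28, 20], n=90
χ² = (13−20.07)²/20.07 + (15−13.38)²/13.38 + (15−9.56)²/9.56 + (29−21.93)²/21.93 + (13−14.62)²/14.62 + (5−10.44)²/10.44 = 11.0822
df = 2
p-value (upper-tail) = 0.00392
→ bracket: p<0.01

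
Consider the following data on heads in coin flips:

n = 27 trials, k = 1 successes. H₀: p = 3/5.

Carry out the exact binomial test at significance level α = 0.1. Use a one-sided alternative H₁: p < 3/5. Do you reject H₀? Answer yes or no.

Exact binomial: n=27, k=1, p₀=3/5=0.6000
P(X≤1) from Σ C(n,i)·p₀^i·(1−p₀)^(n−i)
p-value (one-sided, H₁ less) = 0.00000
At α=0.1: p < α → reject H₀

reject H₀: yes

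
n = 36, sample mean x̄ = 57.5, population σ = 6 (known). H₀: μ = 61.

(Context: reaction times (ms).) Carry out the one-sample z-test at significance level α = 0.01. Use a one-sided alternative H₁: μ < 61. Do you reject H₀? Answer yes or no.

reject H₀: yes

SE = σ/√n = 6/√36 = 1.0000
z = (x̄−μ₀)/SE = (57.5−61)/1.0000 = -3.5000
p-value (one-sided, H₁ less) = 0.00023
At α=0.01: p < α → reject H₀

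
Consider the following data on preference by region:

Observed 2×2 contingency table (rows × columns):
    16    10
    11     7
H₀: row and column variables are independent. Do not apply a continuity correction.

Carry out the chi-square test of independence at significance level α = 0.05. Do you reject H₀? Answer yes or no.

reject H₀: no

Row totals [26, 18], col totals [27, 17], n=44
χ² = (16−15.95)²/15.95 + (10−10.05)²/10.05 + (11−11.05)²/11.05 + (7−6.95)²/6.95 = 0.0008
df = 1
p-value (upper-tail) = 0.97716
At α=0.05: p ≥ α → fail to reject H₀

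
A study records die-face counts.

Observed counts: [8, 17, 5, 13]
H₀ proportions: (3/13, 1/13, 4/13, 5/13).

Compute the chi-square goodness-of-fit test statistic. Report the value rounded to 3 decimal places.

test statistic = 62.930

n = 43; E_i = n·p_i = [9.92, 3.31, 13.23, 16.54]
χ² = (8−9.92)²/9.92 + (17−3.31)²/3.31 + (5−13.23)²/13.23 + (13−16.54)²/16.54 = 62.9298
df = 3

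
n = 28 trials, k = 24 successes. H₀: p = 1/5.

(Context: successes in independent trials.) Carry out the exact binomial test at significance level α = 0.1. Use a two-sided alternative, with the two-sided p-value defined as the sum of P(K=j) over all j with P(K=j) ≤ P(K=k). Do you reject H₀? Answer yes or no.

Exact binomial: n=28, k=24, p₀=1/5=0.2000
P(X=j) = C(n,j)·p₀^j·(1−p₀)^(n−j); p = Σ P(X=j) over j with P(X=j) ≤ P(X=24)
p-value (two-sided) = 0.00000
At α=0.1: p < α → reject H₀

reject H₀: yes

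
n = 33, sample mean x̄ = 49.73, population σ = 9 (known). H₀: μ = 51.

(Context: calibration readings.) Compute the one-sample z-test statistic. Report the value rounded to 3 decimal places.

SE = σ/√n = 9/√33 = 1.5667
z = (x̄−μ₀)/SE = (49.73−51)/1.5667 = -0.8106

test statistic = -0.811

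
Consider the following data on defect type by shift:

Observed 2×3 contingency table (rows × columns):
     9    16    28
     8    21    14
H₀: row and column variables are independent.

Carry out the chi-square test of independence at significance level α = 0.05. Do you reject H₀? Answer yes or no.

reject H₀: no

Row totals [53, 43], col totals [17, 37, 42], n=96
χ² = (9−9.39)²/9.39 + (16−20.43)²/20.43 + (28−23.19)²/23.19 + (8−7.61)²/7.61 + (21−16.57)²/16.57 + (14−18.81)²/18.81 = 4.4073
df = 2
p-value (upper-tail) = 0.11040
At α=0.05: p ≥ α → fail to reject H₀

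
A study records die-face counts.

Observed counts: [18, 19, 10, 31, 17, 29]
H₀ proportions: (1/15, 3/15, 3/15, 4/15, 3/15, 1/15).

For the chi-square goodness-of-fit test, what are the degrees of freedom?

df = k − 1 = 6 − 1 = 5

degrees of freedom = 5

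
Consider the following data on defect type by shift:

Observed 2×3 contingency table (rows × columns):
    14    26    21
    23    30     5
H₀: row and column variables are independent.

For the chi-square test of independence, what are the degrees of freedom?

degrees of freedom = 2

df = (r−1)(c−1) = (2−1)·(3−1) = 2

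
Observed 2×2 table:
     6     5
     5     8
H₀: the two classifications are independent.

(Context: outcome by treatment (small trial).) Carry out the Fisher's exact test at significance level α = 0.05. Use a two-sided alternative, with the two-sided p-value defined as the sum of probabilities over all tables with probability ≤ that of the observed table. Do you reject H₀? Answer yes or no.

reject H₀: no

Margins: r₁=11, r₂=13, c₁=11, c₂=13, n=24
p_obs = C(11,6)·C(13,5)/C(24,11); sum pmf over tables with pmf ≤ p_obs
p-value (two-sided) = 0.68239
At α=0.05: p ≥ α → fail to reject H₀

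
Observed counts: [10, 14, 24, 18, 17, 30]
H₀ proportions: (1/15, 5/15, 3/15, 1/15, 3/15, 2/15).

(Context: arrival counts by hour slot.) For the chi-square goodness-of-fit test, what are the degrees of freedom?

degrees of freedom = 5

df = k − 1 = 6 − 1 = 5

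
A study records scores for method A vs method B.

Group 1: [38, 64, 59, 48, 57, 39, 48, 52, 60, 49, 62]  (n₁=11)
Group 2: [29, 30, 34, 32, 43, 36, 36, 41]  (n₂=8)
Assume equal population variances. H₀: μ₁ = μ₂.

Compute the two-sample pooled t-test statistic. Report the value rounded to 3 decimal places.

test statistic = 4.938

x̄₁=52.364, s₁=8.869, n₁=11
x̄₂=35.125, s₂=4.970, n₂=8
s_p² = [10·8.869² + 7·4.970²]/17 = 56.4365
SE = √(s_p²·(1/11+1/8)) = 3.4907
t = (52.364−35.125)/3.4907 = 4.9384
df = 17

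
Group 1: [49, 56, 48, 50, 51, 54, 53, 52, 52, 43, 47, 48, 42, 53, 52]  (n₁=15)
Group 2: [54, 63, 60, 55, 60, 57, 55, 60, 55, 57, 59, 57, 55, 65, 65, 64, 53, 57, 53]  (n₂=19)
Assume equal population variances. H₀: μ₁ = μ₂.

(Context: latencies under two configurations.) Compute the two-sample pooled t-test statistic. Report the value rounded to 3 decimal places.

test statistic = -5.986

x̄₁=50.000, s₁=3.910, n₁=15
x̄₂=58.105, s₂=3.928, n₂=19
s_p² = [14·3.910² + 18·3.928²]/32 = 15.3684
SE = √(s_p²·(1/15+1/19)) = 1.3540
t = (50.000−58.105)/1.3540 = -5.9860
df = 32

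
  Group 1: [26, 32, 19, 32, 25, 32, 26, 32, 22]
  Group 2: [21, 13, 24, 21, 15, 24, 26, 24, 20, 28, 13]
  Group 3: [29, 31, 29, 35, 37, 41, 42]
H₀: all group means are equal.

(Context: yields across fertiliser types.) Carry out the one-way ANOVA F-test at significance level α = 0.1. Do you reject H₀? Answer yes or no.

reject H₀: yes

Group means [27.33, 20.82, 34.86], grand mean 26.630
SSB = Σnᵢ(x̄ᵢ−x̄)² = 849.803; SSW = ΣΣ(x−x̄ᵢ)² = 636.494
MSB = 849.803/2 = 424.9014; MSW = 636.494/24 = 26.5206
F = MSB/MSW = 16.0216
df = (2, 24)
p-value (upper-tail) = 0.00004
At α=0.1: p < α → reject H₀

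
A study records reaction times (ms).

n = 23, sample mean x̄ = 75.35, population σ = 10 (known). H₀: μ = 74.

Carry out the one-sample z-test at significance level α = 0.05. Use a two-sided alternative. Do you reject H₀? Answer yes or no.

SE = σ/√n = 10/√23 = 2.0851
z = (x̄−μ₀)/SE = (75.35−74)/2.0851 = 0.6474
p-value (two-sided) = 0.51735
At α=0.05: p ≥ α → fail to reject H₀

reject H₀: no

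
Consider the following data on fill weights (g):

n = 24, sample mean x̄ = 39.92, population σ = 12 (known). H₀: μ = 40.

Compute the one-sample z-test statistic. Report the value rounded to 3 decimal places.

test statistic = -0.033

SE = σ/√n = 12/√24 = 2.4495
z = (x̄−μ₀)/SE = (39.92−40)/2.4495 = -0.0327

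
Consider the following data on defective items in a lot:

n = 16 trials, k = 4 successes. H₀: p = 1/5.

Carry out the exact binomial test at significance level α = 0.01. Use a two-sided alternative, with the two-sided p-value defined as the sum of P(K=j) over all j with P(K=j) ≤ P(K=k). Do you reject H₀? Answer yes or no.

reject H₀: no

Exact binomial: n=16, k=4, p₀=1/5=0.2000
P(X=j) = C(n,j)·p₀^j·(1−p₀)^(n−j); p = Σ P(X=j) over j with P(X=j) ≤ P(X=4)
p-value (two-sided) = 0.54260
At α=0.01: p ≥ α → fail to reject H₀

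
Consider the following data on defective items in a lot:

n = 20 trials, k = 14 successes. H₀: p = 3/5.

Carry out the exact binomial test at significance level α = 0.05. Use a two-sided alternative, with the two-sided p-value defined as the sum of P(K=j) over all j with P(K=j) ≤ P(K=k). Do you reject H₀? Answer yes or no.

reject H₀: no

Exact binomial: n=20, k=14, p₀=3/5=0.6000
P(X=j) = C(n,j)·p₀^j·(1−p₀)^(n−j); p = Σ P(X=j) over j with P(X=j) ≤ P(X=14)
p-value (two-sided) = 0.49467
At α=0.05: p ≥ α → fail to reject H₀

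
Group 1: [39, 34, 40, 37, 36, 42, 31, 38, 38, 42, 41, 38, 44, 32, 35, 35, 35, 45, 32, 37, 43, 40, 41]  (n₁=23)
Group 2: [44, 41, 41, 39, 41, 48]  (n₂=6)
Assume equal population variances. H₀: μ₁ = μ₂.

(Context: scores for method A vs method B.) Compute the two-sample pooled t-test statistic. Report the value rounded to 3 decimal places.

test statistic = -2.461

x̄₁=38.043, s₁=3.925, n₁=23
x̄₂=42.333, s₂=3.204, n₂=6
s_p² = [22·3.925² + 5·3.204²]/27 = 14.4552
SE = √(s_p²·(1/23+1/6)) = 1.7429
t = (38.043−42.333)/1.7429 = -2.4613
df = 27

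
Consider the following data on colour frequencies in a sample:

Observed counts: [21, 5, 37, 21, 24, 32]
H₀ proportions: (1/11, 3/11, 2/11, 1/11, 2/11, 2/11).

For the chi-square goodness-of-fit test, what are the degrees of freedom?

df = k − 1 = 6 − 1 = 5

degrees of freedom = 5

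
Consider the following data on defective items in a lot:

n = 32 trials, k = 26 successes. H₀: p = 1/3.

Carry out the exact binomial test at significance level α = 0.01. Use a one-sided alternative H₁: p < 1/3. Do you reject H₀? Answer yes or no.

reject H₀: no

Exact binomial: n=32, k=26, p₀=1/3=0.3333
P(X≤26) from Σ C(n,i)·p₀^i·(1−p₀)^(n−i)
p-value (one-sided, H₁ less) = 1.00000
At α=0.01: p ≥ α → fail to reject H₀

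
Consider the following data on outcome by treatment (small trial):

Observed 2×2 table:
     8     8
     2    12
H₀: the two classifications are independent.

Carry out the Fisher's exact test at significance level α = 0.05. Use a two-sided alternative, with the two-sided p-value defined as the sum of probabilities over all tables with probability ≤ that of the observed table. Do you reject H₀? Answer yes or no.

reject H₀: no

Margins: r₁=16, r₂=14, c₁=10, c₂=20, n=30
p_obs = C(16,8)·C(14,2)/C(30,10); sum pmf over tables with pmf ≤ p_obs
p-value (two-sided) = 0.05767
At α=0.05: p ≥ α → fail to reject H₀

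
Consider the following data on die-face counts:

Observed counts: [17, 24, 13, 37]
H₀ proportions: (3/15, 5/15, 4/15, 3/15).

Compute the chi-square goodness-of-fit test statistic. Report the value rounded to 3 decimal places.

n = 91; E_i = n·p_i = [18.20, 30.33, 24.27, 18.20]
χ² = (17−18.20)²/18.20 + (24−30.33)²/30.33 + (13−24.27)²/24.27 + (37−18.20)²/18.20 = 26.0522
df = 3

test statistic = 26.052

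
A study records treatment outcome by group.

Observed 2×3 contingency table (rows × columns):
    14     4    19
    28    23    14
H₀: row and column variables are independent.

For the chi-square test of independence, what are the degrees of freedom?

degrees of freedom = 2

df = (r−1)(c−1) = (2−1)·(3−1) = 2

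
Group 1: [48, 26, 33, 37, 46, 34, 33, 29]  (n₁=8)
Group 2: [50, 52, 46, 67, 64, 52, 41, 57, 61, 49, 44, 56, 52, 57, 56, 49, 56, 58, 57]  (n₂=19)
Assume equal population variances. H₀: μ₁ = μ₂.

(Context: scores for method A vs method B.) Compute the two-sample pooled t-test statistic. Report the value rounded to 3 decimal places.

x̄₁=35.750, s₁=7.704, n₁=8
x̄₂=53.895, s₂=6.599, n₂=19
s_p² = [7·7.704² + 18·6.599²]/25 = 47.9716
SE = √(s_p²·(1/8+1/19)) = 2.9191
t = (35.750−53.895)/2.9191 = -6.2158
df = 25

test statistic = -6.216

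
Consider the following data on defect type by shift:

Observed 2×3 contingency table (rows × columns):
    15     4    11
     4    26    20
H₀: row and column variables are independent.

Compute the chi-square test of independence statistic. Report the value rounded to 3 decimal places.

Row totals [30, 50], col totals [19, 30, 31], n=80
χ² = (15−7.12)²/7.12 + (4−11.25)²/11.25 + (11−11.62)²/11.62 + (4−11.88)²/11.88 + (26−18.75)²/18.75 + (20−19.38)²/19.38 = 21.4556
df = 2

test statistic = 21.456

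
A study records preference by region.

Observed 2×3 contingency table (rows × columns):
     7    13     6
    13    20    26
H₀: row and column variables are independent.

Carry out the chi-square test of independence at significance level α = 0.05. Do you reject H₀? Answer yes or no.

reject H₀: no

Row totals [26, 59], col totals [20, 33, 32], n=85
χ² = (7−6.12)²/6.12 + (13−10.09)²/10.09 + (6−9.79)²/9.79 + (13−13.88)²/13.88 + (20−22.91)²/22.91 + (26−22.21)²/22.21 = 3.5007
df = 2
p-value (upper-tail) = 0.17371
At α=0.05: p ≥ α → fail to reject H₀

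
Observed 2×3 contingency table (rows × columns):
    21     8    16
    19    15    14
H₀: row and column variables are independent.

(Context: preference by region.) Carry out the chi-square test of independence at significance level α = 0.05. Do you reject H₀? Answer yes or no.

Row totals [45, 48], col totals [40, 23, 30], n=93
χ² = (21−19.35)²/19.35 + (8−11.13)²/11.13 + (16−14.52)²/14.52 + (19−20.65)²/20.65 + (15−11.87)²/11.87 + (14−15.48)²/15.48 = 2.2694
df = 2
p-value (upper-tail) = 0.32153
At α=0.05: p ≥ α → fail to reject H₀

reject H₀: no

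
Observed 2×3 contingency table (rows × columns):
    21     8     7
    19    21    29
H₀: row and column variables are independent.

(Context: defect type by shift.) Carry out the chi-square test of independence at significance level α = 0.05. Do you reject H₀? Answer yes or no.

Row totals [36, 69], col totals [40, 29, 36], n=105
χ² = (21−13.71)²/13.71 + (8−9.94)²/9.94 + (7−12.34)²/12.34 + (19−26.29)²/26.29 + (21−19.06)²/19.06 + (29−23.66)²/23.66 = 9.9871
df = 2
p-value (upper-tail) = 0.00678
At α=0.05: p < α → reject H₀

reject H₀: yes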